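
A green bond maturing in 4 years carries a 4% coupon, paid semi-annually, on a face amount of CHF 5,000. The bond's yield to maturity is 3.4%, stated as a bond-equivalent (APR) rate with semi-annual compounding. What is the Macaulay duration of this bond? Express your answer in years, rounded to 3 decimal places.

3.739 years

Periodic yield y = 0.017. Discount each cash flow and weight by its period:
  t   CF        PV=CF/(1+0.017)^t    t·PV
  1       100.00        98.3284        98.3284
  2       100.00        96.6848       193.3696
  3       100.00        95.0686       285.2058
  4       100.00        93.4795       373.9178
  5       100.00        91.9169       459.5844
  6       100.00        90.3804       542.2824
  7       100.00        88.8696       622.0873
  8     5,100.00     4,456.5887    35,652.7094
  Σ                  5,111.3168    38,227.4852
Price P = Σ PV = 5,111.3168.
Macaulay duration = Σ(t·PV) / P = 38,227.4852 / 5,111.3168 = 7.47899 half-year periods.
In years: 7.47899 / 2 = 3.73949 years.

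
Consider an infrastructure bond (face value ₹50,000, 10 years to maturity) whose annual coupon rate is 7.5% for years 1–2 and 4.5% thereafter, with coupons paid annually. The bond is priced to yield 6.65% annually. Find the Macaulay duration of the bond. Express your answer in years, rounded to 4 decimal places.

7.6924 years

Periodic yield y = 0.0665. Discount each cash flow and weight by its year:
  t   CF        PV=CF/(1+0.0665)^t    t·PV
  1     3,750.00     3,516.1744     3,516.1744
  2     3,750.00     3,296.9286     6,593.8573
  3     2,250.00     1,854.8122     5,564.4365
  4     2,250.00     1,739.1582     6,956.6326
  5     2,250.00     1,630.7156     8,153.5779
  6     2,250.00     1,529.0348     9,174.2086
  7     2,250.00     1,433.6941    10,035.8587
  8     2,250.00     1,344.2983    10,754.3862
  9     2,250.00     1,260.4766    11,344.2892
  10   52,250.00    27,445.9139   274,459.1392
  Σ                 45,051.2066   346,552.5606
Price P = Σ PV = 45,051.2066.
Macaulay duration = Σ(t·PV) / P = 346,552.5606 / 45,051.2066 = 7.69241 years.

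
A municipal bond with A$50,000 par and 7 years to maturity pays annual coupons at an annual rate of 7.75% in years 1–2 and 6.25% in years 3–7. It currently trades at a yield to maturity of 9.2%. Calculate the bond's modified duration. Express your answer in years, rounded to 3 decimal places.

Periodic yield y = 0.092. First find Macaulay duration:
  t   CF        PV=CF/(1+0.092)^t    t·PV
  1     3,875.00     3,548.5348     3,548.5348
  2     3,875.00     3,249.5740     6,499.1480
  3     3,125.00     2,399.8390     7,199.5170
  4     3,125.00     2,197.6548     8,790.6190
  5     3,125.00     2,012.5044    10,062.5218
  6     3,125.00     1,842.9527    11,057.7163
  7    53,125.00    28,690.6557   200,834.5902
  Σ                 43,941.7154   247,992.6471
P = 43,941.7154; Macaulay duration = 247,992.6471 / 43,941.7154 = 5.64367 years.
Modified duration = D_Mac / (1 + y) = 5.64367 / 1.092 = 5.16820 years.

5.168 years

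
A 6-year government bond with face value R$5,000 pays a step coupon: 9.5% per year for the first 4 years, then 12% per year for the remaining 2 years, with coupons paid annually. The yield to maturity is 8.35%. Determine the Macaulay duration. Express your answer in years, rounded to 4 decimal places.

Periodic yield y = 0.0835. Discount each cash flow and weight by its year:
  t   CF        PV=CF/(1+0.0835)^t    t·PV
  1       475.00       438.3941       438.3941
  2       475.00       404.6092       809.2184
  3       475.00       373.4280     1,120.2840
  4       475.00       344.6497     1,378.5989
  5       600.00       401.7970     2,008.9849
  6     5,600.00     3,461.1031    20,766.6184
  Σ                  5,423.9811    26,522.0988
Price P = Σ PV = 5,423.9811.
Macaulay duration = Σ(t·PV) / P = 26,522.0988 / 5,423.9811 = 4.88978 years.

4.8898 years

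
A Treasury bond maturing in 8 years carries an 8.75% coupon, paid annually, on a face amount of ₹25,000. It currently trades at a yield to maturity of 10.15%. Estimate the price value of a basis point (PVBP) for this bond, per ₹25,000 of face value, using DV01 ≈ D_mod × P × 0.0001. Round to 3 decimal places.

₹12.591

Periodic yield y = 0.1015.
  t   CF        PV=CF/(1+0.1015)^t    t·PV
  1     2,187.50     1,985.9283     1,985.9283
  2     2,187.50     1,802.9308     3,605.8616
  3     2,187.50     1,636.7960     4,910.3880
  4     2,187.50     1,485.9700     5,943.8802
  5     2,187.50     1,349.0423     6,745.2113
  6     2,187.50     1,224.7320     7,348.3918
  7     2,187.50     1,111.8765     7,783.1355
  8    27,187.50    12,545.6527   100,365.2220
  Σ                 23,142.9286   138,688.0186
P = 23,142.9286; D_Mac = 5.99267 yrs; D_mod = 5.44047 yrs.
DV01 ≈ 5.44047 × 23,142.9286 × 0.0001 = 12.590832.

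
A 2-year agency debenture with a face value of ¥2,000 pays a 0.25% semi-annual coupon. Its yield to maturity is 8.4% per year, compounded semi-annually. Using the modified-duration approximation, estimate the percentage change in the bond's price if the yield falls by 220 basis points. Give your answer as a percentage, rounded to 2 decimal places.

+4.21%

Periodic yield y = 0.042. Modified duration first:
  t   CF        PV=CF/(1+0.042)^t    t·PV
  1         2.50         2.3992         2.3992
  2         2.50         2.3025         4.6051
  3         2.50         2.2097         6.6292
  4     2,002.50     1,698.6412     6,794.5647
  Σ                  1,705.5527     6,808.1982
P = 1,705.5527; D_Mac = 3.99178 half-year periods = 1.99589 yrs; D_mod = 1.99589/(1+0.042) = 1.91544 yrs.
ΔP/P ≈ -D_mod · Δy = -1.91544 × (-0.022) = +0.042140 = +4.2140%.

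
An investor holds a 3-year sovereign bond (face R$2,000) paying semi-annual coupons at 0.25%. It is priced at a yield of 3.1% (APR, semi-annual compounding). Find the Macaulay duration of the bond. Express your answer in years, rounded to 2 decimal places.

Periodic yield y = 0.0155. Discount each cash flow and weight by its period:
  t   CF        PV=CF/(1+0.0155)^t    t·PV
  1         2.50         2.4618         2.4618
  2         2.50         2.4243         4.8485
  3         2.50         2.3873         7.1618
  4         2.50         2.3508         9.4033
  5         2.50         2.3149        11.5747
  6     2,002.50     1,825.9671    10,955.8029
  Σ                  1,837.9063    10,991.2530
Price P = Σ PV = 1,837.9063.
Macaulay duration = Σ(t·PV) / P = 10,991.2530 / 1,837.9063 = 5.98031 half-year periods.
In years: 5.98031 / 2 = 2.99016 years.

2.99 years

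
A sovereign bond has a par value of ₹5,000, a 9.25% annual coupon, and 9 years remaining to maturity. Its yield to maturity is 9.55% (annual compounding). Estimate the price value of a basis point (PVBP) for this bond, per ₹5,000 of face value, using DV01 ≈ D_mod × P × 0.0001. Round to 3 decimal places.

Periodic yield y = 0.0955.
  t   CF        PV=CF/(1+0.0955)^t    t·PV
  1       462.50       422.1817       422.1817
  2       462.50       385.3780       770.7561
  3       462.50       351.7828     1,055.3484
  4       462.50       321.1162     1,284.4648
  5       462.50       293.1230     1,465.6148
  6       462.50       267.5700     1,605.4201
  7       462.50       244.2447     1,709.7126
  8       462.50       222.9527     1,783.6214
  9     5,462.50     2,403.6986    21,633.2875
  Σ                  4,912.0476    31,730.4072
P = 4,912.0476; D_Mac = 6.45971 yrs; D_mod = 5.89659 yrs.
DV01 ≈ 5.89659 × 4,912.0476 × 0.0001 = 2.896432.

₹2.896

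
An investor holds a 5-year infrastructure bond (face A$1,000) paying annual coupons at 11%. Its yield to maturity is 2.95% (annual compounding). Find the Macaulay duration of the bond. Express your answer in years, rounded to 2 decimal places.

Periodic yield y = 0.0295. Discount each cash flow and weight by its year:
  t   CF        PV=CF/(1+0.0295)^t    t·PV
  1       110.00       106.8480       106.8480
  2       110.00       103.7863       207.5726
  3       110.00       100.8123       302.4370
  4       110.00        97.9236       391.6943
  5     1,110.00       959.8232     4,799.1158
  Σ                  1,369.1933     5,807.6676
Price P = Σ PV = 1,369.1933.
Macaulay duration = Σ(t·PV) / P = 5,807.6676 / 1,369.1933 = 4.24167 years.

4.24 years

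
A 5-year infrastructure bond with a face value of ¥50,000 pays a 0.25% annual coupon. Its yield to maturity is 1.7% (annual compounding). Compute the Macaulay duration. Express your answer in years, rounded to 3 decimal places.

4.974 years

Periodic yield y = 0.017. Discount each cash flow and weight by its year:
  t   CF        PV=CF/(1+0.017)^t    t·PV
  1       125.00       122.9105       122.9105
  2       125.00       120.8560       241.7119
  3       125.00       118.8358       356.5073
  4       125.00       116.8493       467.3973
  5    50,125.00    46,073.3320   230,366.6598
  Σ                 46,552.7835   231,555.1869
Price P = Σ PV = 46,552.7835.
Macaulay duration = Σ(t·PV) / P = 231,555.1869 / 46,552.7835 = 4.97404 years.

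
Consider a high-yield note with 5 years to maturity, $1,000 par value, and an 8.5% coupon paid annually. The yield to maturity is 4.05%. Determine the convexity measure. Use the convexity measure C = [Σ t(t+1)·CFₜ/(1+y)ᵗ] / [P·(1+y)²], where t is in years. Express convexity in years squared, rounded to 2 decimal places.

With y = 0.0405:
  t   CF        PV=CF/(1+0.0405)^t    t·PV        t(t+1)·PV
  1        85.00        81.6915        81.6915         163.3830
  2        85.00        78.5118       157.0235         471.0706
  3        85.00        75.4558       226.3674         905.4697
  4        85.00        72.5188       290.0752       1,450.3759
  5     1,085.00       889.6503     4,448.2514      26,689.5081
  Σ                  1,197.8281     5,203.4090      29,679.8074
P = 1,197.8281.
Convexity = Σ t(t+1)·PV / [P·(1+y)²] = 29,679.8074 / (1,197.8281 × 1.082640) = 22.88666.

22.89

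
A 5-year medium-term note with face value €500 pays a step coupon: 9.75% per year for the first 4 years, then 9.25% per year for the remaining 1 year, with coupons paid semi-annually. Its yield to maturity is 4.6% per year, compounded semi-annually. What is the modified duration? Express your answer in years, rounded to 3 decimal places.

4.081 years

Periodic yield y = 0.023. First find Macaulay duration:
  t   CF        PV=CF/(1+0.023)^t    t·PV
  1       24.375        23.8270        23.8270
  2       24.375        23.2913        46.5826
  3       24.375        22.7676        68.3029
  4       24.375        22.2557        89.0230
  5       24.375        21.7554       108.7768
  6       24.375        21.2662       127.5975
  7       24.375        20.7881       145.5168
  8       24.375        20.3207       162.5659
  9       23.125        18.8452       169.6069
  10     523.125       416.7246     4,167.2460
  Σ                    611.8419     5,109.0454
P = 611.8419; Macaulay duration = 5,109.0454 / 611.8419 = 8.35027 half-year periods = 4.17514 years.
Modified duration = D_Mac / (1 + y) = 4.17514 / 1.023 = 4.08127 years.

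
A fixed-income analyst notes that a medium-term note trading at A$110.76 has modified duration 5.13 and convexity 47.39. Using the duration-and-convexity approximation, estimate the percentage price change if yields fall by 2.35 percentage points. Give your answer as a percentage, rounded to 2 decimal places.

+13.36%

Duration effect: -D_mod·Δy = -5.13 × (-0.0235) = +0.120555
Convexity effect: ½·C·(Δy)² = 0.5 × 47.39 × (-0.0235)² = +0.01308556375
ΔP/P ≈ +0.120555 + 0.01308556375 = +0.13364056375
= +13.364056375%.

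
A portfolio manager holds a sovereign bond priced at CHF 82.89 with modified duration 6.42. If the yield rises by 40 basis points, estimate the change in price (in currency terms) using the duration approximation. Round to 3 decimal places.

-CHF 2.129

Duration approximation: ΔP/P ≈ -D_mod · Δy = -6.42 × (+0.004) = -0.025680.
ΔP ≈ 82.89 × (-0.025680) = -2.1286152.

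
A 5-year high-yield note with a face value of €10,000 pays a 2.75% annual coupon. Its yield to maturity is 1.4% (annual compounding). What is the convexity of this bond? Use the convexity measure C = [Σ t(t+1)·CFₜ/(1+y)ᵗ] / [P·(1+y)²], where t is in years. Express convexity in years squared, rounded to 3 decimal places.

With y = 0.014:
  t   CF        PV=CF/(1+0.014)^t    t·PV        t(t+1)·PV
  1       275.00       271.2032       271.2032         542.4063
  2       275.00       267.4587       534.9175       1,604.7524
  3       275.00       263.7660       791.2980       3,165.1921
  4       275.00       260.1243     1,040.4971       5,202.4854
  5    10,275.00     9,584.9986    47,924.9932     287,549.9592
  Σ                 10,647.5508    50,562.9089     298,064.7954
P = 10,647.5508.
Convexity = Σ t(t+1)·PV / [P·(1+y)²] = 298,064.7954 / (10,647.5508 × 1.028196) = 27.22608.

27.226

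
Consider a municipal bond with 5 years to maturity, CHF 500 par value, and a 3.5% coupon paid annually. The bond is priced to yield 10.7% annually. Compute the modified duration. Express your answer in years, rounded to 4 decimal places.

Periodic yield y = 0.107. First find Macaulay duration:
  t   CF        PV=CF/(1+0.107)^t    t·PV
  1        17.50        15.8085        15.8085
  2        17.50        14.2805        28.5610
  3        17.50        12.9002        38.7005
  4        17.50        11.6533        46.6131
  5       517.50       311.2951     1,556.4754
  Σ                    365.9375     1,686.1584
P = 365.9375; Macaulay duration = 1,686.1584 / 365.9375 = 4.60778 years.
Modified duration = D_Mac / (1 + y) = 4.60778 / 1.107 = 4.16240 years.

4.1624 years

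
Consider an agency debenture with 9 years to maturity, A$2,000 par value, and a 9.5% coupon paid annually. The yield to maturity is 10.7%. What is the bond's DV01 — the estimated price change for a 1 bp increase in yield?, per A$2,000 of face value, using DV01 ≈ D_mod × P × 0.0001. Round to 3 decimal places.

A$1.068

Periodic yield y = 0.107.
  t   CF        PV=CF/(1+0.107)^t    t·PV
  1       190.00       171.6350       171.6350
  2       190.00       155.0452       310.0904
  3       190.00       140.0589       420.1767
  4       190.00       126.5211       506.0846
  5       190.00       114.2919       571.4596
  6       190.00       103.2447       619.4684
  7       190.00        93.2653       652.8573
  8       190.00        84.2505       674.0042
  9     2,190.00       877.2341     7,895.1073
  Σ                  1,865.5470    11,820.8836
P = 1,865.5470; D_Mac = 6.33642 yrs; D_mod = 5.72395 yrs.
DV01 ≈ 5.72395 × 1,865.5470 × 0.0001 = 1.067830.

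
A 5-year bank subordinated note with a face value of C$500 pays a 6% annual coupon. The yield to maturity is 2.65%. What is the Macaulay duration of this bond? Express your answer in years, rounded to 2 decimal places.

4.51 years

Periodic yield y = 0.0265. Discount each cash flow and weight by its year:
  t   CF        PV=CF/(1+0.0265)^t    t·PV
  1        30.00        29.2255        29.2255
  2        30.00        28.4710        56.9421
  3        30.00        27.7360        83.2081
  4        30.00        27.0200       108.0800
  5       530.00       465.0301     2,325.1507
  Σ                    577.4827     2,602.6064
Price P = Σ PV = 577.4827.
Macaulay duration = Σ(t·PV) / P = 2,602.6064 / 577.4827 = 4.50681 years.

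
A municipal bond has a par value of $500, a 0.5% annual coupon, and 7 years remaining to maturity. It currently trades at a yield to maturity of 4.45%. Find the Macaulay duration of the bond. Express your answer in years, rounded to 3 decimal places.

6.878 years

Periodic yield y = 0.0445. Discount each cash flow and weight by its year:
  t   CF        PV=CF/(1+0.0445)^t    t·PV
  1         2.50         2.3935         2.3935
  2         2.50         2.2915         4.5830
  3         2.50         2.1939         6.5817
  4         2.50         2.1004         8.4017
  5         2.50         2.0109        10.0547
  6         2.50         1.9253        11.5516
  7       502.50       370.4904     2,593.4328
  Σ                    383.4059     2,636.9989
Price P = Σ PV = 383.4059.
Macaulay duration = Σ(t·PV) / P = 2,636.9989 / 383.4059 = 6.87783 years.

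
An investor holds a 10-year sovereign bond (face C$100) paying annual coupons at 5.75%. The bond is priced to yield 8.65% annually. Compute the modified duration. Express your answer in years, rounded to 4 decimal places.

Periodic yield y = 0.0865. First find Macaulay duration:
  t   CF        PV=CF/(1+0.0865)^t    t·PV
  1         5.75         5.2922         5.2922
  2         5.75         4.8709         9.7418
  3         5.75         4.4831        13.4493
  4         5.75         4.1262        16.5047
  5         5.75         3.7977        18.9884
  6         5.75         3.4953        20.9720
  7         5.75         3.2171        22.5194
  8         5.75         2.9609        23.6875
  9         5.75         2.7252        24.5269
  10      105.75        46.1300       461.2996
  Σ                     81.0986       616.9820
P = 81.0986; Macaulay duration = 616.9820 / 81.0986 = 7.60780 years.
Modified duration = D_Mac / (1 + y) = 7.60780 / 1.0865 = 7.00212 years.

7.0021 years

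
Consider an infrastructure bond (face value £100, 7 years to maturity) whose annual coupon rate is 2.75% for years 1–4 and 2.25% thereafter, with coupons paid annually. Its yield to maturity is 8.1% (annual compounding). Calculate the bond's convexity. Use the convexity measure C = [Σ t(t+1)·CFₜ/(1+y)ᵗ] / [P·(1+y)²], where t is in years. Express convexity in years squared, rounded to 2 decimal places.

42.13

With y = 0.081:
  t   CF        PV=CF/(1+0.081)^t    t·PV        t(t+1)·PV
  1         2.75         2.5439         2.5439           5.0879
  2         2.75         2.3533         4.7066          14.1199
  3         2.75         2.1770         6.5310          26.1238
  4         2.75         2.0139         8.0555          40.2773
  5         2.25         1.5242         7.6212          45.7273
  6         2.25         1.4100         8.4602          59.2213
  7       102.25        59.2766       414.9364       3,319.4909
  Σ                     71.2990       452.8548       3,510.0484
P = 71.2990.
Convexity = Σ t(t+1)·PV / [P·(1+y)²] = 3,510.0484 / (71.2990 × 1.168561) = 42.12872.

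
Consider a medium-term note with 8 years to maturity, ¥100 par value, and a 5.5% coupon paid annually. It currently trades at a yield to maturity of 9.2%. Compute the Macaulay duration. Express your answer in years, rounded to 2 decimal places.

6.50 years

Periodic yield y = 0.092. Discount each cash flow and weight by its year:
  t   CF        PV=CF/(1+0.092)^t    t·PV
  1         5.50         5.0366         5.0366
  2         5.50         4.6123         9.2246
  3         5.50         4.2237        12.6711
  4         5.50         3.8679        15.4715
  5         5.50         3.5420        17.7100
  6         5.50         3.2436        19.4616
  7         5.50         2.9703        20.7923
  8       105.50        52.1761       417.4085
  Σ                     79.6725       517.7763
Price P = Σ PV = 79.6725.
Macaulay duration = Σ(t·PV) / P = 517.7763 / 79.6725 = 6.49881 years.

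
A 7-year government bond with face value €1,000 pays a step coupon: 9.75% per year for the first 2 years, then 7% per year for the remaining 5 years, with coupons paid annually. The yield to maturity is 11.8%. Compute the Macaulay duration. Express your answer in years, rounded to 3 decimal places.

5.349 years

Periodic yield y = 0.118. Discount each cash flow and weight by its year:
  t   CF        PV=CF/(1+0.118)^t    t·PV
  1        97.50        87.2093        87.2093
  2        97.50        78.0047       156.0095
  3        70.00        50.0925       150.2775
  4        70.00        44.8054       179.2218
  5        70.00        40.0764       200.3821
  6        70.00        35.8465       215.0792
  7     1,070.00       490.1073     3,430.7510
  Σ                    826.1422     4,418.9304
Price P = Σ PV = 826.1422.
Macaulay duration = Σ(t·PV) / P = 4,418.9304 / 826.1422 = 5.34887 years.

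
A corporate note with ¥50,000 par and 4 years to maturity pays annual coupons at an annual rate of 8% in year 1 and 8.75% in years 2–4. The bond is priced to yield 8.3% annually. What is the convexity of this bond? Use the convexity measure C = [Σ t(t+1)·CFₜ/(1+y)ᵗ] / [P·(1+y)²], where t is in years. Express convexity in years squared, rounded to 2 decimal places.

With y = 0.083:
  t   CF        PV=CF/(1+0.083)^t    t·PV        t(t+1)·PV
  1     4,000.00     3,693.4441     3,693.4441       7,386.8883
  2     4,375.00     3,730.1057     7,460.2115      22,380.6345
  3     4,375.00     3,444.2343    10,332.7029      41,330.8116
  4    54,375.00    39,526.2346   158,104.9382     790,524.6911
  Σ                 50,394.0187   179,591.2967     861,623.0254
P = 50,394.0187.
Convexity = Σ t(t+1)·PV / [P·(1+y)²] = 861,623.0254 / (50,394.0187 × 1.172889) = 14.57744.

14.58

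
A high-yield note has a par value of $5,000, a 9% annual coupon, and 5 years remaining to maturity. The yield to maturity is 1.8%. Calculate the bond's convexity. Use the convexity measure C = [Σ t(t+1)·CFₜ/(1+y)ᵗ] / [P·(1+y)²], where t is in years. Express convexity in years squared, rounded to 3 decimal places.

23.961

With y = 0.018:
  t   CF        PV=CF/(1+0.018)^t    t·PV        t(t+1)·PV
  1       450.00       442.0432       442.0432         884.0864
  2       450.00       434.2271       868.4543       2,605.3628
  3       450.00       426.5492     1,279.6477       5,118.5910
  4       450.00       419.0071     1,676.0285       8,380.1424
  5     5,450.00     4,984.9133    24,924.5667     149,547.4000
  Σ                  6,706.7401    29,190.7404     166,535.5826
P = 6,706.7401.
Convexity = Σ t(t+1)·PV / [P·(1+y)²] = 166,535.5826 / (6,706.7401 × 1.036324) = 23.96073.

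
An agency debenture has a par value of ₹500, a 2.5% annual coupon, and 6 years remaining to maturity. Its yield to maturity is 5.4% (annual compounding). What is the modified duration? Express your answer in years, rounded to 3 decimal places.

5.324 years

Periodic yield y = 0.054. First find Macaulay duration:
  t   CF        PV=CF/(1+0.054)^t    t·PV
  1        12.50        11.8596        11.8596
  2        12.50        11.2520        22.5040
  3        12.50        10.6755        32.0265
  4        12.50        10.1286        40.5142
  5        12.50         9.6096        48.0482
  6       512.50       373.8094     2,242.8563
  Σ                    427.3346     2,397.8088
P = 427.3346; Macaulay duration = 2,397.8088 / 427.3346 = 5.61108 years.
Modified duration = D_Mac / (1 + y) = 5.61108 / 1.054 = 5.32361 years.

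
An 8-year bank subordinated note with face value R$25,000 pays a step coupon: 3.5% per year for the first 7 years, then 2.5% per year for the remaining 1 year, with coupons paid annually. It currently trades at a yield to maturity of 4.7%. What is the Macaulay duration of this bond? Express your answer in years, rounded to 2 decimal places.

7.06 years

Periodic yield y = 0.047. Discount each cash flow and weight by its year:
  t   CF        PV=CF/(1+0.047)^t    t·PV
  1       875.00       835.7211       835.7211
  2       875.00       798.2055     1,596.4109
  3       875.00       762.3739     2,287.1216
  4       875.00       728.1508     2,912.6032
  5       875.00       695.4640     3,477.3199
  6       875.00       664.2445     3,985.4670
  7       875.00       634.4265     4,440.9852
  8    25,625.00    17,745.5891   141,964.7126
  Σ                 22,864.1752   161,500.3415
Price P = Σ PV = 22,864.1752.
Macaulay duration = Σ(t·PV) / P = 161,500.3415 / 22,864.1752 = 7.06347 years.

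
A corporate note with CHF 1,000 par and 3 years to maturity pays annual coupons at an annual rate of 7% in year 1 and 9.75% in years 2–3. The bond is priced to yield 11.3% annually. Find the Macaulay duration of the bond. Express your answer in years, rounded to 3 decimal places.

Periodic yield y = 0.113. Discount each cash flow and weight by its year:
  t   CF        PV=CF/(1+0.113)^t    t·PV
  1        70.00        62.8931        62.8931
  2        97.50        78.7072       157.4143
  3     1,097.50       796.0109     2,388.0328
  Σ                    937.6112     2,608.3402
Price P = Σ PV = 937.6112.
Macaulay duration = Σ(t·PV) / P = 2,608.3402 / 937.6112 = 2.78190 years.

2.782 years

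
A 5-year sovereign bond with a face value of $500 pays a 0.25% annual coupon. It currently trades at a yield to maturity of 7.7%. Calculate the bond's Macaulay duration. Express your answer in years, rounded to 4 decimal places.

4.9691 years

Periodic yield y = 0.077. Discount each cash flow and weight by its year:
  t   CF        PV=CF/(1+0.077)^t    t·PV
  1         1.25         1.1606         1.1606
  2         1.25         1.0777         2.1553
  3         1.25         1.0006         3.0018
  4         1.25         0.9291         3.7163
  5       501.25       345.9202     1,729.6008
  Σ                    350.0881     1,739.6348
Price P = Σ PV = 350.0881.
Macaulay duration = Σ(t·PV) / P = 1,739.6348 / 350.0881 = 4.96913 years.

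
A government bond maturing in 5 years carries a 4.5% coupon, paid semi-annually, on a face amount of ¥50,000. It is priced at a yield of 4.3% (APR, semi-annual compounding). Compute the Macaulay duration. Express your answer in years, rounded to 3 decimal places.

Periodic yield y = 0.0215. Discount each cash flow and weight by its period:
  t   CF        PV=CF/(1+0.0215)^t    t·PV
  1     1,125.00     1,101.3216     1,101.3216
  2     1,125.00     1,078.1415     2,156.2831
  3     1,125.00     1,055.4494     3,166.3481
  4     1,125.00     1,033.2348     4,132.9393
  5     1,125.00     1,011.4878     5,057.4392
  6     1,125.00       990.1986     5,941.1914
  7     1,125.00       969.3574     6,785.5017
  8     1,125.00       948.9549     7,591.6389
  9     1,125.00       928.9818     8,360.8358
  10   51,125.00    41,328.4970   413,284.9698
  Σ                 50,445.6247   457,578.4690
Price P = Σ PV = 50,445.6247.
Macaulay duration = Σ(t·PV) / P = 457,578.4690 / 50,445.6247 = 9.07073 half-year periods.
In years: 9.07073 / 2 = 4.53536 years.

4.535 years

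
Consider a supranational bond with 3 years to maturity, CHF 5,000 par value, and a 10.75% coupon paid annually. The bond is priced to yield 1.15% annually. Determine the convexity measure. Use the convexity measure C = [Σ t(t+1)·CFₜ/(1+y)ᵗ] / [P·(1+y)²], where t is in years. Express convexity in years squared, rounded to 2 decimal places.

With y = 0.0115:
  t   CF        PV=CF/(1+0.0115)^t    t·PV        t(t+1)·PV
  1       537.50       531.3890       531.3890       1,062.7781
  2       537.50       525.3475     1,050.6951       3,152.0852
  3     5,537.50     5,350.7675    16,052.3024      64,209.2096
  Σ                  6,407.5040    17,634.3865      68,424.0728
P = 6,407.5040.
Convexity = Σ t(t+1)·PV / [P·(1+y)²] = 68,424.0728 / (6,407.5040 × 1.023132) = 10.43730.

10.44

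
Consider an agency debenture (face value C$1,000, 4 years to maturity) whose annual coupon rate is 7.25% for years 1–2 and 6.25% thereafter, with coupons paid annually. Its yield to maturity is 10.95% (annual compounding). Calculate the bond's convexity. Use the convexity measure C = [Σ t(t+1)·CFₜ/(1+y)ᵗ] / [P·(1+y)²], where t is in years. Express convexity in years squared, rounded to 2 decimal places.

With y = 0.1095:
  t   CF        PV=CF/(1+0.1095)^t    t·PV        t(t+1)·PV
  1        72.50        65.3447        65.3447         130.6895
  2        72.50        58.8957       117.7913         353.3740
  3        62.50        45.7613       137.2838         549.1353
  4     1,062.50       701.1642     2,804.6567      14,023.2833
  Σ                    871.1659     3,125.0766      15,056.4821
P = 871.1659.
Convexity = Σ t(t+1)·PV / [P·(1+y)²] = 15,056.4821 / (871.1659 × 1.230990) = 14.04003.

14.04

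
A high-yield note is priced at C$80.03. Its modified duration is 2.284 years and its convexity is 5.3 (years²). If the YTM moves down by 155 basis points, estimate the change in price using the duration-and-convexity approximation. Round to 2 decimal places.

Duration effect: -D_mod·Δy = -2.284 × (-0.0155) = +0.035402
Convexity effect: ½·C·(Δy)² = 0.5 × 5.3 × (-0.0155)² = +0.0006366625
ΔP/P ≈ +0.035402 + 0.0006366625 = +0.0360386625
ΔP ≈ 80.03 × (+0.0360386625) = +2.884174159875.

+C$2.88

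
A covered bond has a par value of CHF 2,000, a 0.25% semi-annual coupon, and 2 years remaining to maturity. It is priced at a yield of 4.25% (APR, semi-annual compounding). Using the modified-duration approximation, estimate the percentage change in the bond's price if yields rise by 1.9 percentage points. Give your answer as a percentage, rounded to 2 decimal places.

Periodic yield y = 0.02125. Modified duration first:
  t   CF        PV=CF/(1+0.02125)^t    t·PV
  1         2.50         2.4480         2.4480
  2         2.50         2.3970         4.7941
  3         2.50         2.3472         7.0415
  4     2,002.50     1,840.9596     7,363.8382
  Σ                  1,848.1517     7,378.1218
P = 1,848.1517; D_Mac = 3.99216 half-year periods = 1.99608 yrs; D_mod = 1.99608/(1+0.02125) = 1.95455 yrs.
ΔP/P ≈ -D_mod · Δy = -1.95455 × (+0.019) = -0.037136 = -3.7136%.

-3.71%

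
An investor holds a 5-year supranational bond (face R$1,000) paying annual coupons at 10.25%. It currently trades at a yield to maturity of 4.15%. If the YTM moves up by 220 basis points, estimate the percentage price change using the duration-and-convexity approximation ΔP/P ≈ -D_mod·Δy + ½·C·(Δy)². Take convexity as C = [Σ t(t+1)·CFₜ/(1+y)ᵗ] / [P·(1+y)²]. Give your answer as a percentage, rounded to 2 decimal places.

-8.45%

With y = 0.0415:
  t   CF        PV=CF/(1+0.0415)^t    t·PV        t(t+1)·PV
  1       102.50        98.4157        98.4157         196.8315
  2       102.50        94.4942       188.9885         566.9654
  3       102.50        90.7290       272.1869       1,088.7478
  4       102.50        87.1138       348.4550       1,742.2752
  5     1,102.50       899.6679     4,498.3395      26,990.0371
  Σ                  1,270.4206     5,406.3857      30,584.8570
P = 1,270.4206; D_Mac = 4.25559 yrs; D_mod = 4.08602 yrs; C = 22.19424.
Duration effect: -4.08602 × (+0.022) = -0.089892
Convexity effect: 0.5 × 22.19424 × (0.022)² = +0.0053710
ΔP/P ≈ -0.089892 + 0.0053710 = -0.084521 = -8.4521%.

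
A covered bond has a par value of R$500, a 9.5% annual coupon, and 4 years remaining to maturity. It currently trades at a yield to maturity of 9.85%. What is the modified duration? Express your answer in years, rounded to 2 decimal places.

3.19 years

Periodic yield y = 0.0985. First find Macaulay duration:
  t   CF        PV=CF/(1+0.0985)^t    t·PV
  1        47.50        43.2408        43.2408
  2        47.50        39.3635        78.7270
  3        47.50        35.8338       107.5015
  4       547.50       375.9966     1,503.9863
  Σ                    494.4347     1,733.4555
P = 494.4347; Macaulay duration = 1,733.4555 / 494.4347 = 3.50593 years.
Modified duration = D_Mac / (1 + y) = 3.50593 / 1.0985 = 3.19157 years.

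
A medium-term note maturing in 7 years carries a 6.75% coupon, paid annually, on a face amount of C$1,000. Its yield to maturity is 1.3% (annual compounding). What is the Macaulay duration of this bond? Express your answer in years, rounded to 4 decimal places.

5.9946 years

Periodic yield y = 0.013. Discount each cash flow and weight by its year:
  t   CF        PV=CF/(1+0.013)^t    t·PV
  1        67.50        66.6338        66.6338
  2        67.50        65.7786       131.5573
  3        67.50        64.9345       194.8035
  4        67.50        64.1012       256.4047
  5        67.50        63.2786       316.3928
  6        67.50        62.4665       374.7989
  7     1,067.50       975.2181     6,826.5269
  Σ                  1,362.4112     8,167.1178
Price P = Σ PV = 1,362.4112.
Macaulay duration = Σ(t·PV) / P = 8,167.1178 / 1,362.4112 = 5.99461 years.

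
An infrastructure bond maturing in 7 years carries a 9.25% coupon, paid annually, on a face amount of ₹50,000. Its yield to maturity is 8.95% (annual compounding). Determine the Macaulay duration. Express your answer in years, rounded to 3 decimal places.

Periodic yield y = 0.0895. Discount each cash flow and weight by its year:
  t   CF        PV=CF/(1+0.0895)^t    t·PV
  1     4,625.00     4,245.0665     4,245.0665
  2     4,625.00     3,896.3438     7,792.6876
  3     4,625.00     3,576.2678    10,728.8034
  4     4,625.00     3,282.4854    13,129.9415
  5     4,625.00     3,012.8365    15,064.1825
  6     4,625.00     2,765.3387    16,592.0321
  7    54,625.00    29,977.8725   209,845.1074
  Σ                 50,756.2112   277,397.8210
Price P = Σ PV = 50,756.2112.
Macaulay duration = Σ(t·PV) / P = 277,397.8210 / 50,756.2112 = 5.46530 years.

5.465 years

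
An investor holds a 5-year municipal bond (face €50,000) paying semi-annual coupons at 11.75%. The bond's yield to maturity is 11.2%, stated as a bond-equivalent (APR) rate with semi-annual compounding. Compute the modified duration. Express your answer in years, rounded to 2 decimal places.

3.72 years

Periodic yield y = 0.056. First find Macaulay duration:
  t   CF        PV=CF/(1+0.056)^t    t·PV
  1     2,937.50     2,781.7235     2,781.7235
  2     2,937.50     2,634.2078     5,268.4157
  3     2,937.50     2,494.5150     7,483.5450
  4     2,937.50     2,362.2301     9,448.9205
  5     2,937.50     2,236.9603    11,184.8017
  6     2,937.50     2,118.3337    12,710.0019
  7     2,937.50     2,005.9978    14,041.9845
  8     2,937.50     1,899.6191    15,196.9529
  9     2,937.50     1,798.8817    16,189.9356
  10   52,937.50    30,699.0012   306,990.0119
  Σ                 51,031.4703   401,296.2931
P = 51,031.4703; Macaulay duration = 401,296.2931 / 51,031.4703 = 7.86370 half-year periods = 3.93185 years.
Modified duration = D_Mac / (1 + y) = 3.93185 / 1.056 = 3.72334 years.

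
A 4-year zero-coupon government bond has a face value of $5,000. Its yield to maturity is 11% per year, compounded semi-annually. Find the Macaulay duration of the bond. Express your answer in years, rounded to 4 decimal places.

A zero-coupon bond has a single cash flow at maturity, so its Macaulay duration equals its maturity: 4 years.
(Equivalently: 8 semi-annual periods ÷ 2 = 4 years.)

4.0000 years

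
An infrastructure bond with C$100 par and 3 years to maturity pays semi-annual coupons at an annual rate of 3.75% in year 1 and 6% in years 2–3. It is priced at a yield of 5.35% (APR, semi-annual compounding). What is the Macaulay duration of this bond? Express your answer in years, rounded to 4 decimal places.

2.8364 years

Periodic yield y = 0.02675. Discount each cash flow and weight by its period:
  t   CF        PV=CF/(1+0.02675)^t    t·PV
  1        1.875         1.8262         1.8262
  2        1.875         1.7786         3.5571
  3        3.000         2.7716         8.3147
  4        3.000         2.6994        10.7975
  5        3.000         2.6290        13.1452
  6      103.000        87.9122       527.4730
  Σ                     99.6169       565.1137
Price P = Σ PV = 99.6169.
Macaulay duration = Σ(t·PV) / P = 565.1137 / 99.6169 = 5.67287 half-year periods.
In years: 5.67287 / 2 = 2.83644 years.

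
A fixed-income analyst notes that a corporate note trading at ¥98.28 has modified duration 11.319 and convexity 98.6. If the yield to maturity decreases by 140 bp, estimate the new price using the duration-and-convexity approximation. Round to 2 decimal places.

¥114.80

Duration effect: -D_mod·Δy = -11.319 × (-0.014) = +0.158466
Convexity effect: ½·C·(Δy)² = 0.5 × 98.6 × (-0.014)² = +0.0096628
ΔP/P ≈ +0.158466 + 0.0096628 = +0.1681288
New price ≈ 98.28 × (1 + 0.1681288) = 114.803698464.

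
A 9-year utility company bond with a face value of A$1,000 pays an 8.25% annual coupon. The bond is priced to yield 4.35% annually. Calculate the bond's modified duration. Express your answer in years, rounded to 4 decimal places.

Periodic yield y = 0.0435. First find Macaulay duration:
  t   CF        PV=CF/(1+0.0435)^t    t·PV
  1        82.50        79.0609        79.0609
  2        82.50        75.7651       151.5301
  3        82.50        72.6067       217.8200
  4        82.50        69.5800       278.3198
  5        82.50        66.6794       333.3970
  6        82.50        63.8998       383.3986
  7        82.50        61.2360       428.6520
  8        82.50        58.6833       469.4662
  9     1,082.50       737.8971     6,641.0742
  Σ                  1,285.4081     8,982.7188
P = 1,285.4081; Macaulay duration = 8,982.7188 / 1,285.4081 = 6.98822 years.
Modified duration = D_Mac / (1 + y) = 6.98822 / 1.0435 = 6.69691 years.

6.6969 years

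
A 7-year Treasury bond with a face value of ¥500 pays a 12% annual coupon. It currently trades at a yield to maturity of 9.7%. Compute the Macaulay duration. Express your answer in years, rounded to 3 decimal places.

5.215 years

Periodic yield y = 0.097. Discount each cash flow and weight by its year:
  t   CF        PV=CF/(1+0.097)^t    t·PV
  1        60.00        54.6946        54.6946
  2        60.00        49.8584        99.7167
  3        60.00        45.4497       136.3492
  4        60.00        41.4309       165.7237
  5        60.00        37.7675       188.8374
  6        60.00        34.4280       206.5679
  7       560.00       292.9150     2,050.4051
  Σ                    556.5441     2,902.2947
Price P = Σ PV = 556.5441.
Macaulay duration = Σ(t·PV) / P = 2,902.2947 / 556.5441 = 5.21485 years.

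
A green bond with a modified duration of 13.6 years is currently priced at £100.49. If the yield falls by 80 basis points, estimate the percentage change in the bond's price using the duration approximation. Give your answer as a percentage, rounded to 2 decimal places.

+10.88%

Duration approximation: ΔP/P ≈ -D_mod · Δy = -13.6 × (-0.008) = +0.108800.
As a percentage: +10.8800%.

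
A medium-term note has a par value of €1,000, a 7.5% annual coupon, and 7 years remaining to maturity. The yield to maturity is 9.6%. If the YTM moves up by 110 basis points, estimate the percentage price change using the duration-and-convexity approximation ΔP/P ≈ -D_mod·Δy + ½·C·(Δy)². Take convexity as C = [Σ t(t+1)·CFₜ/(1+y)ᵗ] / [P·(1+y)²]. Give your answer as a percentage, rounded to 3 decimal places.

-5.423%

With y = 0.096:
  t   CF        PV=CF/(1+0.096)^t    t·PV        t(t+1)·PV
  1        75.00        68.4307        68.4307         136.8613
  2        75.00        62.4367       124.8735         374.6204
  3        75.00        56.9678       170.9035         683.6138
  4        75.00        51.9779       207.9118       1,039.5588
  5        75.00        47.4251       237.1256       1,422.7538
  6        75.00        43.2711       259.6266       1,817.3862
  7     1,075.00       565.8933     3,961.2534      31,690.0272
  Σ                    896.4027     5,030.1250      37,164.8215
P = 896.4027; D_Mac = 5.61146 yrs; D_mod = 5.11994 yrs; C = 34.51499.
Duration effect: -5.11994 × (+0.011) = -0.056319
Convexity effect: 0.5 × 34.51499 × (0.011)² = +0.0020882
ΔP/P ≈ -0.056319 + 0.0020882 = -0.054231 = -5.4231%.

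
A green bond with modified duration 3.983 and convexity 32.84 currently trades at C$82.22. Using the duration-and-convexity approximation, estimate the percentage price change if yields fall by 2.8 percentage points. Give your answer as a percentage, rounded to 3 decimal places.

Duration effect: -D_mod·Δy = -3.983 × (-0.028) = +0.111524
Convexity effect: ½·C·(Δy)² = 0.5 × 32.84 × (-0.028)² = +0.01287328
ΔP/P ≈ +0.111524 + 0.01287328 = +0.12439728
= +12.439728%.

+12.440%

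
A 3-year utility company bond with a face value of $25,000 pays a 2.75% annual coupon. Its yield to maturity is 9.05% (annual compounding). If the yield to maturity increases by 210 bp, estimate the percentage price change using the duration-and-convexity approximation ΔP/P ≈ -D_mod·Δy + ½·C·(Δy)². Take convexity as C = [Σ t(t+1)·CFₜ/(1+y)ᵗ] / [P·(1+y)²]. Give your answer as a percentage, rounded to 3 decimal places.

With y = 0.0905:
  t   CF        PV=CF/(1+0.0905)^t    t·PV        t(t+1)·PV
  1       687.50       630.4448       630.4448       1,260.8895
  2       687.50       578.1245     1,156.2490       3,468.7469
  3    25,687.50    19,808.1917    59,424.5750     237,698.2999
  Σ                 21,016.7609    61,211.2687     242,427.9363
P = 21,016.7609; D_Mac = 2.91250 yrs; D_mod = 2.67079 yrs; C = 9.69986.
Duration effect: -2.67079 × (+0.021) = -0.056087
Convexity effect: 0.5 × 9.69986 × (0.021)² = +0.0021388
ΔP/P ≈ -0.056087 + 0.0021388 = -0.053948 = -5.3948%.

-5.395%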